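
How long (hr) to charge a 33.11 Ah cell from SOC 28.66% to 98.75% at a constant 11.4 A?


delta_Ah = 33.11 * (98.75 - 28.66) / 100 = 23.207 Ah
t = delta_Ah / I = 23.207 / 11.4 = 2.036 hr

2.036 hr


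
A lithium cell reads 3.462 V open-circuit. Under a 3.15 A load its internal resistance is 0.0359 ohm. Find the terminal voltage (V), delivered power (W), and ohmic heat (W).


Step 1: V_terminal = OCV - I*R = 3.462 - 3.15 * 0.0359 = 3.3489 V
Step 2: P_out = V_terminal * I = 3.3489 * 3.15 = 10.55 W
Step 3: Q = I^2 * R = 3.15^2 * 0.0359 = 0.3562 W

V=3.3489 V, P=10.55 W, Q=0.3562 W


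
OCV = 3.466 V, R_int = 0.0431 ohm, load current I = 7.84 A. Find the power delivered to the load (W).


Step 1: V_terminal = OCV - I*R = 3.466 - 7.84 * 0.0431 = 3.1281 V
Step 2: P_out = V_terminal * I = 3.1281 * 7.84 = 24.52 W

24.52 W


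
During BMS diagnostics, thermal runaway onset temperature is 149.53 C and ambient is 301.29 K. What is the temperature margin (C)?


Convert: T_ambient = 301.29 K = 28.14 C
margin = 149.53 - 28.14 = 121.39 C

121.39 C


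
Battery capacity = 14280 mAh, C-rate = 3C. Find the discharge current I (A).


Convert: capacity = 14280 mAh = 14.28 Ah
At 3C: I = 3 * 14.28 Ah = 42.84 A

42.84 A


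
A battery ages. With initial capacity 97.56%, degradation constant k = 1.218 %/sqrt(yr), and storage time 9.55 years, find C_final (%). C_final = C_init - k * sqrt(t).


sqrt(t) = sqrt(9.55) = 3.0903
C_final = 97.56 - 1.218 * 3.0903 = 93.80%

93.80%


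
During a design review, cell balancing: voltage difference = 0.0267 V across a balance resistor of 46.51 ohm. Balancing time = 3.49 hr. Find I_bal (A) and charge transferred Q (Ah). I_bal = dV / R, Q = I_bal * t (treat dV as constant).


I_bal = dV / R = 0.0267 / 46.51 = 5.7407e-04 A
Q = I_bal * t = 5.7407e-04 * 3.49 = 0.002004 Ah

I=5.7407e-04 A, Q=0.002004 Ah


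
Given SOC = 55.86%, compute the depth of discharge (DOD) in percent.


Complement of SOC: DOD = 100% - 55.86% = 44.14%

44.14%


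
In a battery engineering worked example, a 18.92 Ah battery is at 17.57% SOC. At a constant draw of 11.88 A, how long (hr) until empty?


Step 1: remaining = SOC/100 * C_total = 17.57/100 * 18.92 = 3.3242 Ah
Step 2: t = remaining / I = 3.3242 / 11.88 = 0.2798 hr

0.2798 hr


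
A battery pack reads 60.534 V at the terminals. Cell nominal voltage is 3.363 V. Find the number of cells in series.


n = V_pack / V_cell = 60.534 / 3.363 = 18

18


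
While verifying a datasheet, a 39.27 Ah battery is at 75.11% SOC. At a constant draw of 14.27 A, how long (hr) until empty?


Step 1: remaining = SOC/100 * C_total = 75.11/100 * 39.27 = 29.496 Ah
Step 2: t = remaining / I = 29.496 / 14.27 = 2.067 hr

2.067 hr


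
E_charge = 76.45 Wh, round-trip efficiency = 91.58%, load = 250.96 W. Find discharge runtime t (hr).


Step 1: E_discharge = eta/100 * E_charge = 91.58/100 * 76.45 = 70.013 Wh
Step 2: t = E_discharge / P = 70.013 / 250.96 = 0.2790 hr

0.2790 hr


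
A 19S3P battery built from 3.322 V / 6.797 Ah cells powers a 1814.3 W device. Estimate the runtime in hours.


Step 1: E_pack = Ns * V_cell * Np * C_cell = 19 * 3.322 * 3 * 6.797 = 1287 Wh
Step 2: t = E_pack / P = 1287 / 1814.3 = 0.7094 hr

0.7094 hr


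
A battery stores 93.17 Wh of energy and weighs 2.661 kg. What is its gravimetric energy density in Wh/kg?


Specific energy = 93.17 Wh / 2.661 kg = 35.01 Wh/kg

35.01 Wh/kg


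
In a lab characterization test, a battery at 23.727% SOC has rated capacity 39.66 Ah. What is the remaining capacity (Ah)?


remaining = SOC / 100 * total = 23.727 / 100 * 39.66 = 9.410 Ah

9.410 Ah


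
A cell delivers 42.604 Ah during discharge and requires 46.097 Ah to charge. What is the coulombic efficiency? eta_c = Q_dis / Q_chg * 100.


eta_c = Q_dis / Q_chg * 100 = 42.604 / 46.097 * 100 = 92.42%

92.42%


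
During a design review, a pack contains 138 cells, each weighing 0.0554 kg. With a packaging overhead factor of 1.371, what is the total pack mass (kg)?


Cell mass sum = 138 * 0.0554 = 7.6452 kg
With overhead 1.371: m_pack = 7.6452 * 1.371 = 10.48 kg

10.48 kg


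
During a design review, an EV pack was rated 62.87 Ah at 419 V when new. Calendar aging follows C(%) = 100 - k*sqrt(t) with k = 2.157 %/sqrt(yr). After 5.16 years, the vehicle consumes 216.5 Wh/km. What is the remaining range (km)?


Step 1: capacity retention = 100 - 2.157 * sqrt(5.16) = 100 - 2.157 * 2.2716 = 95.1%
Step 2: C_now = 62.87 * 95.1/100 = 59.789 Ah
Step 3: E_pack = V * C_now = 419 * 59.789 = 25052 Wh
Step 4: range = E_pack / consumption = 25052 / 216.5 = 115.7 km

115.7 km


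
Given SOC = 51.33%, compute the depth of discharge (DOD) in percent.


Complement of SOC: DOD = 100% - 51.33% = 48.67%

48.67%


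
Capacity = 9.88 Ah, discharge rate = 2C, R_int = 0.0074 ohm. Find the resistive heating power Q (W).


Step 1: I = C_rate * capacity = 2 * 9.88 = 19.76 A
Step 2: Q = I^2 * R = 19.76^2 * 0.0074 = 390.46 * 0.0074 = 2.889 W

2.889 W


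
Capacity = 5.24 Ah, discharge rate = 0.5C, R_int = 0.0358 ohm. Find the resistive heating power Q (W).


Step 1: I = C_rate * capacity = 0.5 * 5.24 = 2.62 A
Step 2: Q = I^2 * R = 2.62^2 * 0.0358 = 6.8644 * 0.0358 = 0.2457 W

0.2457 W


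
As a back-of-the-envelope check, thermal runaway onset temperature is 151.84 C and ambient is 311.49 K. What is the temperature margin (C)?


Convert: T_ambient = 311.49 K = 38.34 C
margin = 151.84 - 38.34 = 113.5 C

113.5 C


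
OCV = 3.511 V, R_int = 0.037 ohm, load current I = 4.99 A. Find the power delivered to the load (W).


Step 1: V_terminal = OCV - I*R = 3.511 - 4.99 * 0.037 = 3.3264 V
Step 2: P_out = V_terminal * I = 3.3264 * 4.99 = 16.60 W

16.60 W


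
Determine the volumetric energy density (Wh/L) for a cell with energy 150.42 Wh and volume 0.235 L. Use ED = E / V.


ED = E / V = 150.42 / 0.235 = 640.1 Wh/L

640.1 Wh/L


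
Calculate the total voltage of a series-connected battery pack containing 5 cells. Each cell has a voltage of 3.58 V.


With 5 cells in series at 3.58 V each, V_pack = 17.9 V

17.9 V


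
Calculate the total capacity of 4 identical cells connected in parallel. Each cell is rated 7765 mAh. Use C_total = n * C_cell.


Convert: C_cell = 7765 mAh = 7.765 Ah
C_total = 4 * 7.765 = 31.06 Ah

31.06 Ah


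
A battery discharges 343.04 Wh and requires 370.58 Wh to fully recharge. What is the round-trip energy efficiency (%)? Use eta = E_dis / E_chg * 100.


Round-trip efficiency = 343.04/370.58 * 100% = 92.57%

92.57%


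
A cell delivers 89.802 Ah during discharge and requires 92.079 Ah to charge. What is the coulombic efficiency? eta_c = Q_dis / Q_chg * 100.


eta_c = Q_dis / Q_chg * 100 = 89.802 / 92.079 * 100 = 97.53%

97.53%


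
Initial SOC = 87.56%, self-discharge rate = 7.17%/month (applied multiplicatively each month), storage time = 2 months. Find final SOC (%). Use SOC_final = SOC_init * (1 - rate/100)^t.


decay = (1 - 7.17/100)^2 = 0.86174
SOC_final = 87.56 * 0.86174 = 75.45%

75.45%


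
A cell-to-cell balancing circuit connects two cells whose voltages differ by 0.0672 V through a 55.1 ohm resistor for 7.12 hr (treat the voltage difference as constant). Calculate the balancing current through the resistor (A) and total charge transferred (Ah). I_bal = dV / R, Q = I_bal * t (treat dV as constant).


I_bal = dV / R = 0.0672 / 55.1 = 0.0012196 A
Q = I_bal * t = 0.0012196 * 7.12 = 0.008684 Ah

I=0.0012196 A, Q=0.008684 Ah


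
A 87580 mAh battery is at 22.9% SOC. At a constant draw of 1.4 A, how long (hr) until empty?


Convert: C_total = 87580 mAh = 87.58 Ah
Step 1: remaining = SOC/100 * C_total = 22.9/100 * 87.58 = 20.056 Ah
Step 2: t = remaining / I = 20.056 / 1.4 = 14.33 hr

14.33 hr


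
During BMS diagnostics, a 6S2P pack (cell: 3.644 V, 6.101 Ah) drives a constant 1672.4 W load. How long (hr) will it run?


Step 1: E_pack = Ns * V_cell * Np * C_cell = 6 * 3.644 * 2 * 6.101 = 266.78 Wh
Step 2: t = E_pack / P = 266.78 / 1672.4 = 0.1595 hr

0.1595 hr


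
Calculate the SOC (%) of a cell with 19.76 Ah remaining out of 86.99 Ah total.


SOC% = 19.76 / 86.99 * 100 = 22.72%

22.72%


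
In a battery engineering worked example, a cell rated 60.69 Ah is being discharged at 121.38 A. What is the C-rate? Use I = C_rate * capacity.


C_rate = I / capacity = 121.38 / 60.69 = 2C

2C


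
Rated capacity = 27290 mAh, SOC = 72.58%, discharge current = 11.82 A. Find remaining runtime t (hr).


Convert: C_total = 27290 mAh = 27.29 Ah
Step 1: remaining = SOC/100 * C_total = 72.58/100 * 27.29 = 19.807 Ah
Step 2: t = remaining / I = 19.807 / 11.82 = 1.676 hr

1.676 hr


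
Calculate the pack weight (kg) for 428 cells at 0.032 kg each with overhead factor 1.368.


m_pack = n * m_cell * overhead = 428 * 0.032 * 1.368 = 18.74 kg

18.74 kg


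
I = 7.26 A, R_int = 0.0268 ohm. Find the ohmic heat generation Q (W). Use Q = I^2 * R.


I^2 = 52.708
Q = 52.708 * 0.0268 = 1.413 W

1.413 W


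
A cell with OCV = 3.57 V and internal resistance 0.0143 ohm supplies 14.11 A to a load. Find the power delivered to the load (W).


Step 1: V_terminal = OCV - I*R = 3.57 - 14.11 * 0.0143 = 3.3682 V
Step 2: P_out = V_terminal * I = 3.3682 * 14.11 = 47.53 W

47.53 W


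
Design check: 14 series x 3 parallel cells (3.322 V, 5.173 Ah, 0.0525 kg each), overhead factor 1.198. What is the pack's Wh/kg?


Step 1: V_pack = 14 * 3.322 = 46.508 V
Step 2: C_pack = 3 * 5.173 = 15.519 Ah
Step 3: E_pack = V_pack * C_pack = 46.508 * 15.519 = 721.76 Wh
Step 4: m_pack = 14 * 3 * 0.0525 * 1.198 = 2.6416 kg
Step 5: ED = E_pack / m_pack = 721.76 / 2.6416 = 273.2 Wh/kg

273.2 Wh/kg


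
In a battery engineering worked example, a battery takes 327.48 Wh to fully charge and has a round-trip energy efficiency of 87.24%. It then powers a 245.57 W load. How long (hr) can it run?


Step 1: E_discharge = eta/100 * E_charge = 87.24/100 * 327.48 = 285.69 Wh
Step 2: t = E_discharge / P = 285.69 / 245.57 = 1.163 hr

1.163 hr


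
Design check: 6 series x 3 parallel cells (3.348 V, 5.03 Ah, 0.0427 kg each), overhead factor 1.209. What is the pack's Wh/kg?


Step 1: V_pack = 6 * 3.348 = 20.088 V
Step 2: C_pack = 3 * 5.03 = 15.09 Ah
Step 3: E_pack = V_pack * C_pack = 20.088 * 15.09 = 303.13 Wh
Step 4: m_pack = 6 * 3 * 0.0427 * 1.209 = 0.92924 kg
Step 5: ED = E_pack / m_pack = 303.13 / 0.92924 = 326.2 Wh/kg

326.2 Wh/kg


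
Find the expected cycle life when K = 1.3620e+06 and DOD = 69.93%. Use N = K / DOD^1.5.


DOD^1.5 = 584.78
N = K / DOD^1.5 = 1.3620e+06 / 584.78 = 2329

2329 cycles


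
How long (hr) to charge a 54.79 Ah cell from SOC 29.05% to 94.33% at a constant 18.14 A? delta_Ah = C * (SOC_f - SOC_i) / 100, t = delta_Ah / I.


delta_Ah = 54.79 * (94.33 - 29.05) / 100 = 35.767 Ah
t = delta_Ah / I = 35.767 / 18.14 = 1.972 hr

1.972 hr


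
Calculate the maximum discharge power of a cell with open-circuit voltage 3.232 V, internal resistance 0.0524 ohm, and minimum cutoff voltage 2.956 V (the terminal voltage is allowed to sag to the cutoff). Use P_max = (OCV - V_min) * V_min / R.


dV = OCV - V_min = 0.276 V (so I_max = dV / R)
P_max = dV * V_min / R = 0.276 * 2.956 / 0.0524 = 15.57 W

15.57 W


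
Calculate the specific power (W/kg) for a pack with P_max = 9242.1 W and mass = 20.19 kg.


Specific power = 9242.1 W / 20.19 kg = 457.8 W/kg

457.8 W/kg


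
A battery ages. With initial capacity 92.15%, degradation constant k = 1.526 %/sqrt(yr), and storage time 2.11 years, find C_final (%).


Step 1: sqrt(2.11 yr) = 1.4526
Step 2: drop = 1.526 * 1.4526 = 2.2167
Step 3: C_final = 92.15 - 2.2167 = 89.93%

89.93%


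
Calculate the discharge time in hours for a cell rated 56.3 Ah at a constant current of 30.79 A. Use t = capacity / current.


t = capacity / current = 56.3 / 30.79 = 1.829 hr

1.829 hr


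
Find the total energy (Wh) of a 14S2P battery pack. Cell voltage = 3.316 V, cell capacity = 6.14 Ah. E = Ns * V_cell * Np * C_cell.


E = Ns * Vcell * Np * Ccell = 14 * 3.316 * 2 * 6.14 = 570.1 Wh

570.1 Wh


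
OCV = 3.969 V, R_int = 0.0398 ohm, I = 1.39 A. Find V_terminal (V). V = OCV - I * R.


V = OCV - I*R = 3.969 - 1.39 * 0.0398 = 3.914 V

3.914 V


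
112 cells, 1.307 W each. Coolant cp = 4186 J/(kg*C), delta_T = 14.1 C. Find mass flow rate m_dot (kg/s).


Q_total = 112 * 1.307 = 146.38 W
m_dot = Q_total / (cp * dT) = 146.38 / (4186 * 14.1) = 0.002480 kg/s

0.002480 kg/s


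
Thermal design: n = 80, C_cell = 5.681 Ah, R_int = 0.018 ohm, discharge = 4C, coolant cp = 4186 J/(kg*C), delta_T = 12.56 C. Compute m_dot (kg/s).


Step 1: I = 4 * 5.681 = 22.724 A
Step 2: Q_cell = I^2 * R = 22.724^2 * 0.018 = 9.2948 W
Step 3: Q_total = 80 * 9.2948 = 743.58 W
Step 4: m_dot = Q_total / (cp * dT) = 743.58 / (4186 * 12.56) = 0.01414 kg/s

0.01414 kg/s


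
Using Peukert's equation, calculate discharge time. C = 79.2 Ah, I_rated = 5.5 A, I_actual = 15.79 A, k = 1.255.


Step 1: t_rated = C / I_rated = 79.2 / 5.5 = 14.4 hr
Step 2: ratio = 5.5 / 15.79 = 0.34832
Step 3: ratio^k = 0.34832^1.255 = 0.26618
Step 4: t = t_rated * ratio^k = 14.4 * 0.26618 = 3.833 hr

3.833 hr


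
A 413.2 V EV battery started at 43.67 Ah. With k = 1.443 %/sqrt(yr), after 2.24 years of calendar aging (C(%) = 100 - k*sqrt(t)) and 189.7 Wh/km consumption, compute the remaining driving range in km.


Step 1: capacity retention = 100 - 1.443 * sqrt(2.24) = 100 - 1.443 * 1.4967 = 97.84%
Step 2: C_now = 43.67 * 97.84/100 = 42.727 Ah
Step 3: E_pack = V * C_now = 413.2 * 42.727 = 17655 Wh
Step 4: range = E_pack / consumption = 17655 / 189.7 = 93.07 km

93.07 km


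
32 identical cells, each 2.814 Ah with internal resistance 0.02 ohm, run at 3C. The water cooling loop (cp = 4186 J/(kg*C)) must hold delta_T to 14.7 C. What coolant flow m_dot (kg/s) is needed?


Step 1: I = 3 * 2.814 = 8.442 A
Step 2: Q_cell = I^2 * R = 8.442^2 * 0.02 = 1.4253 W
Step 3: Q_total = 32 * 1.4253 = 45.61 W
Step 4: m_dot = Q_total / (cp * dT) = 45.61 / (4186 * 14.7) = 7.412e-04 kg/s

7.412e-04 kg/s


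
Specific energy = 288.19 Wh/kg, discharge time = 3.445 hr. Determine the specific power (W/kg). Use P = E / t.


Specific power = 288.19 Wh/kg / 3.445 hr = 83.65 W/kg

83.65 W/kg


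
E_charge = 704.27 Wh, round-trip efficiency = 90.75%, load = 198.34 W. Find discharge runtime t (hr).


Step 1: E_discharge = eta/100 * E_charge = 90.75/100 * 704.27 = 639.13 Wh
Step 2: t = E_discharge / P = 639.13 / 198.34 = 3.222 hr

3.222 hr


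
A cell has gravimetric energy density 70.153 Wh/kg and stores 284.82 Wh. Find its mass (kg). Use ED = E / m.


m = E / ED = 284.82 / 70.153 = 4.060 kg

4.060 kg


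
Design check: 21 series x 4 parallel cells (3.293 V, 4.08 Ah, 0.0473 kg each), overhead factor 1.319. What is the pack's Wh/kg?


Step 1: V_pack = 21 * 3.293 = 69.153 V
Step 2: C_pack = 4 * 4.08 = 16.32 Ah
Step 3: E_pack = V_pack * C_pack = 69.153 * 16.32 = 1128.6 Wh
Step 4: m_pack = 21 * 4 * 0.0473 * 1.319 = 5.2407 kg
Step 5: ED = E_pack / m_pack = 1128.6 / 5.2407 = 215.4 Wh/kg

215.4 Wh/kg


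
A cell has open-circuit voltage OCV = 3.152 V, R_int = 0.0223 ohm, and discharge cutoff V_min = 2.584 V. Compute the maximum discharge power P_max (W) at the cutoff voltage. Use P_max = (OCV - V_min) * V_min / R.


dV = OCV - V_min = 0.568 V (so I_max = dV / R)
P_max = dV * V_min / R = 0.568 * 2.584 / 0.0223 = 65.82 W

65.82 W


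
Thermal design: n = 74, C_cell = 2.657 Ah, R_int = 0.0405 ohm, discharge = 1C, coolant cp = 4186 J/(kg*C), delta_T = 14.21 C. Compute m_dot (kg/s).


Step 1: I = 1 * 2.657 = 2.657 A
Step 2: Q_cell = I^2 * R = 2.657^2 * 0.0405 = 0.28592 W
Step 3: Q_total = 74 * 0.28592 = 21.158 W
Step 4: m_dot = Q_total / (cp * dT) = 21.158 / (4186 * 14.21) = 3.557e-04 kg/s

3.557e-04 kg/s


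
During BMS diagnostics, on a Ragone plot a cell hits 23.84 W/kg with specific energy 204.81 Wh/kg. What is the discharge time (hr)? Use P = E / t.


t = E / P = 204.81 / 23.84 = 8.591 hr

8.591 hr


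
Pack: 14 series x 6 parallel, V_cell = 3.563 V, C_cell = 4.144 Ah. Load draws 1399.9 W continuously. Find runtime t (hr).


Step 1: E_pack = Ns * V_cell * Np * C_cell = 14 * 3.563 * 6 * 4.144 = 1240.3 Wh
Step 2: t = E_pack / P = 1240.3 / 1399.9 = 0.8860 hr

0.8860 hr


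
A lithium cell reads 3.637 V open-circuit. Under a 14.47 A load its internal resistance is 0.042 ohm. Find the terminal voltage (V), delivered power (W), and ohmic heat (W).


Step 1: V_terminal = OCV - I*R = 3.637 - 14.47 * 0.042 = 3.0293 V
Step 2: P_out = V_terminal * I = 3.0293 * 14.47 = 43.83 W
Step 3: Q = I^2 * R = 14.47^2 * 0.042 = 8.794 W

V=3.0293 V, P=43.83 W, Q=8.794 W


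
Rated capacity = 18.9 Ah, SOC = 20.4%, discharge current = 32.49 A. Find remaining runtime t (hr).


Step 1: remaining = SOC/100 * C_total = 20.4/100 * 18.9 = 3.8556 Ah
Step 2: t = remaining / I = 3.8556 / 32.49 = 0.1187 hr

0.1187 hr


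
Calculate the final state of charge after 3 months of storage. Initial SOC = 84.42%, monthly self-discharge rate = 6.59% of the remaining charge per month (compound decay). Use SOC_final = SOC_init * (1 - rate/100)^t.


decay = (1 - 6.59/100)^3 = 0.81504
SOC_final = 84.42 * 0.81504 = 68.81%

68.81%


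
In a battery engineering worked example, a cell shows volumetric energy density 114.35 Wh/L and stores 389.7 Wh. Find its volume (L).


V = E / ED = 389.7 / 114.35 = 3.408 L

3.408 L


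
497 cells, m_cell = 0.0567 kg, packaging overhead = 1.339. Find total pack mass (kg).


m_pack = n * m_cell * overhead = 497 * 0.0567 * 1.339 = 37.73 kg

37.73 kg


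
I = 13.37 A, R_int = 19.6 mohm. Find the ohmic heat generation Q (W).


Convert: R = 19.6 mohm = 0.0196 ohm
I^2 = 178.76
Q = 178.76 * 0.0196 = 3.504 W

3.504 W


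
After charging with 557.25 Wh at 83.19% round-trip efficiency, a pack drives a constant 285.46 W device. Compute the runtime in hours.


Step 1: E_discharge = eta/100 * E_charge = 83.19/100 * 557.25 = 463.58 Wh
Step 2: t = E_discharge / P = 463.58 / 285.46 = 1.624 hr

1.624 hr


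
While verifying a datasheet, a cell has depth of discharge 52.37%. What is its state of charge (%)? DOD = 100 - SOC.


SOC = 100 - DOD = 100 - 52.37 = 47.63%

47.63%


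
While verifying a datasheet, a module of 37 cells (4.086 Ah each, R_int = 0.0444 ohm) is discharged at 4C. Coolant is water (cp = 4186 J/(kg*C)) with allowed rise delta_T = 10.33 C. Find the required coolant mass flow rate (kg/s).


Step 1: I = 4 * 4.086 = 16.344 A
Step 2: Q_cell = I^2 * R = 16.344^2 * 0.0444 = 11.86 W
Step 3: Q_total = 37 * 11.86 = 438.82 W
Step 4: m_dot = Q_total / (cp * dT) = 438.82 / (4186 * 10.33) = 0.01015 kg/s

0.01015 kg/s


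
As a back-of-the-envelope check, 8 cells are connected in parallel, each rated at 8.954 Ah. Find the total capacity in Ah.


Parallel capacities add: 8 * 8.954 Ah = 71.632 Ah

71.632 Ah


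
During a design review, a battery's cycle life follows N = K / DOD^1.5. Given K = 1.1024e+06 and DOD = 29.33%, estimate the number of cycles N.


DOD^1.5 = 158.84
N = K / DOD^1.5 = 1.1024e+06 / 158.84 = 6940

6940 cycles


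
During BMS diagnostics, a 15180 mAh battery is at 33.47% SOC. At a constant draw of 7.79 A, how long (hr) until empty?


Convert: C_total = 15180 mAh = 15.18 Ah
Step 1: remaining = SOC/100 * C_total = 33.47/100 * 15.18 = 5.0807 Ah
Step 2: t = remaining / I = 5.0807 / 7.79 = 0.6522 hr

0.6522 hr


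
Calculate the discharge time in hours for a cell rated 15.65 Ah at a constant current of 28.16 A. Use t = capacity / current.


Runtime = 15.65 Ah / 28.16 A = 0.5558 hr

0.5558 hr


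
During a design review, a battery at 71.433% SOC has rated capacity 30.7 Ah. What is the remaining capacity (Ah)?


remaining = SOC / 100 * total = 71.433 / 100 * 30.7 = 21.93 Ah

21.93 Ah


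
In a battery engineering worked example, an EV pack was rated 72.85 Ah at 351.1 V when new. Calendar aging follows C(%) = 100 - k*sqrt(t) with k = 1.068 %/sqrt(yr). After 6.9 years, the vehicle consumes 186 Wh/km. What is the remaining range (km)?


Step 1: capacity retention = 100 - 1.068 * sqrt(6.9) = 100 - 1.068 * 2.6268 = 97.195%
Step 2: C_now = 72.85 * 97.195/100 = 70.807 Ah
Step 3: E_pack = V * C_now = 351.1 * 70.807 = 24860 Wh
Step 4: range = E_pack / consumption = 24860 / 186 = 133.7 km

133.7 km


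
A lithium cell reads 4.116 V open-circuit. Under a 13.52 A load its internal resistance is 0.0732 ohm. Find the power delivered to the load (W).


Step 1: V_terminal = OCV - I*R = 4.116 - 13.52 * 0.0732 = 3.1263 V
Step 2: P_out = V_terminal * I = 3.1263 * 13.52 = 42.27 W

42.27 W


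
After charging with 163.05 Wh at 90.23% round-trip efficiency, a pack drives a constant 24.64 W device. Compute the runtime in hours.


Step 1: E_discharge = eta/100 * E_charge = 90.23/100 * 163.05 = 147.12 Wh
Step 2: t = E_discharge / P = 147.12 / 24.64 = 5.971 hr

5.971 hr


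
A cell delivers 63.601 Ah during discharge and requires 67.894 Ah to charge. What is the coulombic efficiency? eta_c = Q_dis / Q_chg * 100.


eta_c = Q_dis / Q_chg * 100 = 63.601 / 67.894 * 100 = 93.68%

93.68%


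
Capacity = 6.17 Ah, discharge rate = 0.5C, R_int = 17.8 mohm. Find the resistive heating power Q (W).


Convert: R = 17.8 mohm = 0.0178 ohm
Step 1: I = C_rate * capacity = 0.5 * 6.17 = 3.085 A
Step 2: Q = I^2 * R = 3.085^2 * 0.0178 = 9.5172 * 0.0178 = 0.1694 W

0.1694 W


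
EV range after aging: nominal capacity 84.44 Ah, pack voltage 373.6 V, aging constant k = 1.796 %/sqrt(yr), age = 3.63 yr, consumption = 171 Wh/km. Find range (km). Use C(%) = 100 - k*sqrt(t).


Step 1: capacity retention = 100 - 1.796 * sqrt(3.63) = 100 - 1.796 * 1.9053 = 96.578%
Step 2: C_now = 84.44 * 96.578/100 = 81.55 Ah
Step 3: E_pack = V * C_now = 373.6 * 81.55 = 30467 Wh
Step 4: range = E_pack / consumption = 30467 / 171 = 178.2 km

178.2 km


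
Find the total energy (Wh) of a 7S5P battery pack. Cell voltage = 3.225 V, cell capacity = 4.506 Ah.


E = Ns * Vcell * Np * Ccell = 7 * 3.225 * 5 * 4.506 = 508.6 Wh

508.6 Wh


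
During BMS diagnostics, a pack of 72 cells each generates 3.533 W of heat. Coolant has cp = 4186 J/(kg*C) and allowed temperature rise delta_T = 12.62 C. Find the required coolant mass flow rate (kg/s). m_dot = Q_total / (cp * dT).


Q_total = 72 * 3.533 = 254.38 W
m_dot = Q_total / (cp * dT) = 254.38 / (4186 * 12.62) = 0.004815 kg/s

0.004815 kg/s


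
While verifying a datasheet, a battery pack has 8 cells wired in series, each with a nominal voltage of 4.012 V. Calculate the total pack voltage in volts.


V_pack = n * V_cell = 8 * 4.012 = 32.096 V

32.096 V


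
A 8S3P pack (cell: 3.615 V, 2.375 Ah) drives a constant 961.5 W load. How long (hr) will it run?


Step 1: E_pack = Ns * V_cell * Np * C_cell = 8 * 3.615 * 3 * 2.375 = 206.06 Wh
Step 2: t = E_pack / P = 206.06 / 961.5 = 0.2143 hr

0.2143 hr


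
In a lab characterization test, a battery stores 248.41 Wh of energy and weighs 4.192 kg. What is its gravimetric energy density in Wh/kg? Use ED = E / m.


ED = E / m = 248.41 / 4.192 = 59.26 Wh/kg

59.26 Wh/kg


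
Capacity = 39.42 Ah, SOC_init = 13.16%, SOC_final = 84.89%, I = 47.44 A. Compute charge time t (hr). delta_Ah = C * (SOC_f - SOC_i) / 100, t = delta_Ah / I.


delta_Ah = 39.42 * (84.89 - 13.16) / 100 = 28.276 Ah
t = delta_Ah / I = 28.276 / 47.44 = 0.5960 hr

0.5960 hr


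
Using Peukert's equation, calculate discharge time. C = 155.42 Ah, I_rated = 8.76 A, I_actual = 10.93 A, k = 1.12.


t_rated = C / I_rated = 155.42 / 8.76 = 17.742 hr
(I_rated/I)^k = (0.80146)^1.12 = 0.78045
t = t_rated * (I_rated/I)^k = 17.742 * 0.78045 = 13.85 hr

13.85 hr


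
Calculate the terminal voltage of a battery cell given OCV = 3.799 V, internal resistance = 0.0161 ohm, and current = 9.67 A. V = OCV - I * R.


IR drop = 9.67 * 0.0161 = 0.15569 V
V = 3.799 - 0.15569 = 3.643 V

3.643 V


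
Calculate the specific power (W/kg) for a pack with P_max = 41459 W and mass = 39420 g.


Convert: m = 39420 g = 39.42 kg
SP = P / m = 41459 / 39.42 = 1052 W/kg

1052 W/kg


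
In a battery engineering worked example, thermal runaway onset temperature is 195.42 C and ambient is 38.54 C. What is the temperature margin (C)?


margin = T_onset - T_ambient = 195.42 - 38.54 = 156.88 C

156.88 C


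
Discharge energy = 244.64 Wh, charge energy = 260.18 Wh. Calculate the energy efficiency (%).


Round-trip efficiency = 244.64/260.18 * 100% = 94.03%

94.03%


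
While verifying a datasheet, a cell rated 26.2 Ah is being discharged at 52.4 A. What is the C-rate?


Rearranging: C_rate = 52.4 / 26.2 = 2C

2C


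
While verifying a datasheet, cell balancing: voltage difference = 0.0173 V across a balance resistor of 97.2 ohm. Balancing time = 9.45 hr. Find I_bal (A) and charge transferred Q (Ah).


I_bal = dV / R = 0.0173 / 97.2 = 1.7798e-04 A
Q = I_bal * t = 1.7798e-04 * 9.45 = 0.001682 Ah

I=1.7798e-04 A, Q=0.001682 Ah


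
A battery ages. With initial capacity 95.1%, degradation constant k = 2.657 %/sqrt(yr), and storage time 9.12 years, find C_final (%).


Step 1: sqrt(9.12 yr) = 3.0199
Step 2: drop = 2.657 * 3.0199 = 8.0239
Step 3: C_final = 95.1 - 8.0239 = 87.08%

87.08%


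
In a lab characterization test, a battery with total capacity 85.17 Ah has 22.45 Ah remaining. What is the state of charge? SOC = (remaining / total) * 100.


SOC = (remaining / total) * 100 = (22.45 / 85.17) * 100 = 26.36%

26.36%


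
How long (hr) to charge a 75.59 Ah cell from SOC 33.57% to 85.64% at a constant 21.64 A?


Step 1: dSOC = 85.64% - 33.57% = 52.07%
Step 2: delta_Ah = 75.59 * 52.07 / 100 = 39.36 Ah
Step 3: t = 39.36 / 21.64 = 1.819 hr

1.819 hr


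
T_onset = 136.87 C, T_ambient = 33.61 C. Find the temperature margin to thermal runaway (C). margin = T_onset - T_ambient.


Safety margin = 136.87 C - 33.61 C = 103.26 C

103.26 C


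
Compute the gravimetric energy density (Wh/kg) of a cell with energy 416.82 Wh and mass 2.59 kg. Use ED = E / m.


ED = E / m = 416.82 / 2.59 = 160.9 Wh/kg

160.9 Wh/kg


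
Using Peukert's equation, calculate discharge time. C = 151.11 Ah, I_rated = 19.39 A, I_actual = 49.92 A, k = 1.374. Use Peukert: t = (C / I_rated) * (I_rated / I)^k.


Step 1: t_rated = C / I_rated = 151.11 / 19.39 = 7.7932 hr
Step 2: ratio = 19.39 / 49.92 = 0.38842
Step 3: ratio^k = 0.38842^1.374 = 0.27271
Step 4: t = t_rated * ratio^k = 7.7932 * 0.27271 = 2.125 hr

2.125 hr


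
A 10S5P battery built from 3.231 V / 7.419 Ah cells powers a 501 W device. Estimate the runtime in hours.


Step 1: E_pack = Ns * V_cell * Np * C_cell = 10 * 3.231 * 5 * 7.419 = 1198.5 Wh
Step 2: t = E_pack / P = 1198.5 / 501 = 2.392 hr

2.392 hr


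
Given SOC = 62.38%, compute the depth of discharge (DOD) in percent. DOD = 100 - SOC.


DOD = 100 - SOC = 100 - 62.38 = 37.62%

37.62%


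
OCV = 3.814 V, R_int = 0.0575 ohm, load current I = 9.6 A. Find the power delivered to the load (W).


Step 1: V_terminal = OCV - I*R = 3.814 - 9.6 * 0.0575 = 3.262 V
Step 2: P_out = V_terminal * I = 3.262 * 9.6 = 31.32 W

31.32 W


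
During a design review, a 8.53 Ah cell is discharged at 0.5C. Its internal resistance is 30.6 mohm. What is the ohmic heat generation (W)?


Convert: R = 30.6 mohm = 0.0306 ohm
Step 1: I = C_rate * capacity = 0.5 * 8.53 = 4.265 A
Step 2: Q = I^2 * R = 4.265^2 * 0.0306 = 18.19 * 0.0306 = 0.5566 W

0.5566 W


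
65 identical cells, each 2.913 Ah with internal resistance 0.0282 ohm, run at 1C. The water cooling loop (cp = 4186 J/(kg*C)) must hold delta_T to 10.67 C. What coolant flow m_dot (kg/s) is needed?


Step 1: I = 1 * 2.913 = 2.913 A
Step 2: Q_cell = I^2 * R = 2.913^2 * 0.0282 = 0.23929 W
Step 3: Q_total = 65 * 0.23929 = 15.554 W
Step 4: m_dot = Q_total / (cp * dT) = 15.554 / (4186 * 10.67) = 3.482e-04 kg/s

3.482e-04 kg/s


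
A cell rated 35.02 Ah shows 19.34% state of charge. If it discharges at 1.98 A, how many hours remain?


Step 1: remaining = SOC/100 * C_total = 19.34/100 * 35.02 = 6.7729 Ah
Step 2: t = remaining / I = 6.7729 / 1.98 = 3.421 hr

3.421 hr


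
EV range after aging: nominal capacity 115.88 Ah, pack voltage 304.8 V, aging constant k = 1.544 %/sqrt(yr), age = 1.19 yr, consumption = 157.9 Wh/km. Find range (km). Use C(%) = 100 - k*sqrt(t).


Step 1: capacity retention = 100 - 1.544 * sqrt(1.19) = 100 - 1.544 * 1.0909 = 98.316%
Step 2: C_now = 115.88 * 98.316/100 = 113.93 Ah
Step 3: E_pack = V * C_now = 304.8 * 113.93 = 34726 Wh
Step 4: range = E_pack / consumption = 34726 / 157.9 = 219.9 km

219.9 km


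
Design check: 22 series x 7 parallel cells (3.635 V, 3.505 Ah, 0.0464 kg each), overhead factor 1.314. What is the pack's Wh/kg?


Step 1: V_pack = 22 * 3.635 = 79.97 V
Step 2: C_pack = 7 * 3.505 = 24.535 Ah
Step 3: E_pack = V_pack * C_pack = 79.97 * 24.535 = 1962.1 Wh
Step 4: m_pack = 22 * 7 * 0.0464 * 1.314 = 9.3893 kg
Step 5: ED = E_pack / m_pack = 1962.1 / 9.3893 = 209.0 Wh/kg

209.0 Wh/kg


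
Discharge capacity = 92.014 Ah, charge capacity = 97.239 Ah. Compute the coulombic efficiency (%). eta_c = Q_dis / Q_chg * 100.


eta_c = Q_dis / Q_chg * 100 = 92.014 / 97.239 * 100 = 94.63%

94.63%


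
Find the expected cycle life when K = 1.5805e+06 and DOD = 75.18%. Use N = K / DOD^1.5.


DOD^1.5 = 651.86
N = K / DOD^1.5 = 1.5805e+06 / 651.86 = 2425

2425 cycles


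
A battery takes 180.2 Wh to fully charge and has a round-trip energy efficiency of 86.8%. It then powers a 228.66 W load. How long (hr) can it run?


Step 1: E_discharge = eta/100 * E_charge = 86.8/100 * 180.2 = 156.41 Wh
Step 2: t = E_discharge / P = 156.41 / 228.66 = 0.6840 hr

0.6840 hr


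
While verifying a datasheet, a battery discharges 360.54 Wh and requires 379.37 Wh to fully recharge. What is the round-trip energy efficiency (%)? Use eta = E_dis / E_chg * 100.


eta_e = E_dis / E_chg * 100 = 360.54 / 379.37 * 100 = 95.04%

95.04%


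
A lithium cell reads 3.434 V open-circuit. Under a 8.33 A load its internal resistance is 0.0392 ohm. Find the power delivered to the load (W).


Step 1: V_terminal = OCV - I*R = 3.434 - 8.33 * 0.0392 = 3.1075 V
Step 2: P_out = V_terminal * I = 3.1075 * 8.33 = 25.89 W

25.89 W


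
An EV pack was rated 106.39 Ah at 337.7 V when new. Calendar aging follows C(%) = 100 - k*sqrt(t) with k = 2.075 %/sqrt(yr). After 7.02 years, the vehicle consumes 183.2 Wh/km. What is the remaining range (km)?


Step 1: capacity retention = 100 - 2.075 * sqrt(7.02) = 100 - 2.075 * 2.6495 = 94.502%
Step 2: C_now = 106.39 * 94.502/100 = 100.54 Ah
Step 3: E_pack = V * C_now = 337.7 * 100.54 = 33952 Wh
Step 4: range = E_pack / consumption = 33952 / 183.2 = 185.3 km

185.3 km


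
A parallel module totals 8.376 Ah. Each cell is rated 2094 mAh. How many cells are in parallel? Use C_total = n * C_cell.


Convert: C_cell = 2094 mAh = 2.094 Ah
n = C_total / C_cell = 8.376 / 2.094 = 4

4


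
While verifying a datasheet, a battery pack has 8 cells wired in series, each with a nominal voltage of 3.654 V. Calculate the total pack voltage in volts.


V_pack = n * V_cell = 8 * 3.654 = 29.232 V

29.232 V


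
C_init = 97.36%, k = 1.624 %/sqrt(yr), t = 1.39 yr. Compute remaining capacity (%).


sqrt(t) = sqrt(1.39) = 1.179
C_final = 97.36 - 1.624 * 1.179 = 95.45%

95.45%


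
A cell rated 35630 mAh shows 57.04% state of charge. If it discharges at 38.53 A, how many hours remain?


Convert: C_total = 35630 mAh = 35.63 Ah
Step 1: remaining = SOC/100 * C_total = 57.04/100 * 35.63 = 20.323 Ah
Step 2: t = remaining / I = 20.323 / 38.53 = 0.5275 hr

0.5275 hr


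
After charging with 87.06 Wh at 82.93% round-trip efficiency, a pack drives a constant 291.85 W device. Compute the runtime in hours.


Step 1: E_discharge = eta/100 * E_charge = 82.93/100 * 87.06 = 72.199 Wh
Step 2: t = E_discharge / P = 72.199 / 291.85 = 0.2474 hr

0.2474 hr


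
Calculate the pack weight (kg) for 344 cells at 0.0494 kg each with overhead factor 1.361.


m_pack = n * m_cell * overhead = 344 * 0.0494 * 1.361 = 23.13 kg

23.13 kg


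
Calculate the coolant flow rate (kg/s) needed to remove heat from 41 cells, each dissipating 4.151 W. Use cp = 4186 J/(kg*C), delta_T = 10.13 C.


Step 1: Total heat Q = 41 * 4.151 W = 170.19 W
Step 2: denom = cp * dT = 4186 * 10.13 = 42404
Step 3: m_dot = 170.19 / 42404 = 0.004014 kg/s

0.004014 kg/s


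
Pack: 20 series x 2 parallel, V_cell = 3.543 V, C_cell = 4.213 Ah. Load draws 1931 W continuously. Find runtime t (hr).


Step 1: E_pack = Ns * V_cell * Np * C_cell = 20 * 3.543 * 2 * 4.213 = 597.07 Wh
Step 2: t = E_pack / P = 597.07 / 1931 = 0.3092 hr

0.3092 hr


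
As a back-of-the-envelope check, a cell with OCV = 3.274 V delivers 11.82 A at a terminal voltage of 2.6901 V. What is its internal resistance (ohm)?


R = (OCV - V) / I = (3.274 - 2.6901) / 11.82 = 0.04940 ohm

0.04940 ohm


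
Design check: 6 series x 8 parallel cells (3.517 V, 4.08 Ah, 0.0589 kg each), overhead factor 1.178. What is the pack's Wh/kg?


Step 1: V_pack = 6 * 3.517 = 21.102 V
Step 2: C_pack = 8 * 4.08 = 32.64 Ah
Step 3: E_pack = V_pack * C_pack = 21.102 * 32.64 = 688.77 Wh
Step 4: m_pack = 6 * 8 * 0.0589 * 1.178 = 3.3304 kg
Step 5: ED = E_pack / m_pack = 688.77 / 3.3304 = 206.8 Wh/kg

206.8 Wh/kg


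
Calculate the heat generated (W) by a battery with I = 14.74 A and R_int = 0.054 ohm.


Q = I^2 * R = 14.74^2 * 0.054 = 11.73 W

11.73 W


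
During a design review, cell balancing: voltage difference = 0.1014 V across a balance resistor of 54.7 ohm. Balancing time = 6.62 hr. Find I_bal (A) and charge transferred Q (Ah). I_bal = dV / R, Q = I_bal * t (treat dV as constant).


First, Ohm's law: I_bal = 0.1014 V / 54.7 ohm = 0.0018537 A
Then Q = I * t = 0.0018537 A * 6.62 hr = 0.01227 Ah

I=0.0018537 A, Q=0.01227 Ah


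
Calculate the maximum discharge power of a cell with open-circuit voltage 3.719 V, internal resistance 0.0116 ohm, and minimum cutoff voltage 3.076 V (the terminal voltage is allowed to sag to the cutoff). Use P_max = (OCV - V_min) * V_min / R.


P_max = (OCV - V_min) * V_min / R = (3.719 - 3.076) * 3.076 / 0.0116 = 0.643 * 3.076 / 0.0116 = 170.5 W

170.5 W


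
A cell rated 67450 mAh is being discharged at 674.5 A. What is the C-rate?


Convert: capacity = 67450 mAh = 67.45 Ah
C_rate = I / capacity = 674.5 / 67.45 = 10C

10C


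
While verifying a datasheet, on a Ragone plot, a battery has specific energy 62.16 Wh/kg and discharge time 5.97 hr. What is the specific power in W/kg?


Specific power = 62.16 Wh/kg / 5.97 hr = 10.41 W/kg

10.41 W/kg


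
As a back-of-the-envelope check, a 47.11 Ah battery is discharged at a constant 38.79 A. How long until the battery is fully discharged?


t = capacity / current = 47.11 / 38.79 = 1.214 hr

1.214 hr


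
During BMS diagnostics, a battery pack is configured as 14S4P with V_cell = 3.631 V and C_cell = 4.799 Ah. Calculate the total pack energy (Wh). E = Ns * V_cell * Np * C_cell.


V_pack = 14 * 3.631 = 50.834 V
C_pack = 4 * 4.799 = 19.196 Ah
E = V_pack * C_pack = 50.834 * 19.196 = 975.8 Wh

975.8 Wh


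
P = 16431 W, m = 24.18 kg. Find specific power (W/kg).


SP = P / m = 16431 / 24.18 = 679.5 W/kg

679.5 W/kg


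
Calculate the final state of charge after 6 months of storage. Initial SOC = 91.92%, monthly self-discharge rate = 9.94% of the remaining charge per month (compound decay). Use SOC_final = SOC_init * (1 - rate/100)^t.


Monthly retention factor = 1 - 9.94/100 = 0.9006
Over 6 months: factor^6 = 0.53357
SOC_final = 91.92 * 0.53357 = 49.05%

49.05%


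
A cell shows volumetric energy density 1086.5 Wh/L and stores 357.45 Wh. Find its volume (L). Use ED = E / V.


V = E / ED = 357.45 / 1086.5 = 0.3290 L

0.3290 L


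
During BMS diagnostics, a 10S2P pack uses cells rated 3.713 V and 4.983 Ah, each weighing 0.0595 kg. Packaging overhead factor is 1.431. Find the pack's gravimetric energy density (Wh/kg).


Step 1: V_pack = 10 * 3.713 = 37.13 V
Step 2: C_pack = 2 * 4.983 = 9.966 Ah
Step 3: E_pack = V_pack * C_pack = 37.13 * 9.966 = 370.04 Wh
Step 4: m_pack = 10 * 2 * 0.0595 * 1.431 = 1.7029 kg
Step 5: ED = E_pack / m_pack = 370.04 / 1.7029 = 217.3 Wh/kg

217.3 Wh/kg


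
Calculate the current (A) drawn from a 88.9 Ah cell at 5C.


At 5C: I = 5 * 88.9 Ah = 444.5 A

444.5 A


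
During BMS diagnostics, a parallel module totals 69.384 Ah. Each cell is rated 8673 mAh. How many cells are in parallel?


Convert: C_cell = 8673 mAh = 8.673 Ah
n = C_total / C_cell = 69.384 / 8.673 = 8

8


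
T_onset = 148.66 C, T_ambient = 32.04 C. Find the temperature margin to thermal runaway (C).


Safety margin = 148.66 C - 32.04 C = 116.62 C

116.62 C


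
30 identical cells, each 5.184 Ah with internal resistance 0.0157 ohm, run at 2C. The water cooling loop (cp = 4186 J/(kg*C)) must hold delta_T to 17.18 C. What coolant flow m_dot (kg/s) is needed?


Step 1: I = 2 * 5.184 = 10.368 A
Step 2: Q_cell = I^2 * R = 10.368^2 * 0.0157 = 1.6877 W
Step 3: Q_total = 30 * 1.6877 = 50.631 W
Step 4: m_dot = Q_total / (cp * dT) = 50.631 / (4186 * 17.18) = 7.040e-04 kg/s

7.040e-04 kg/s


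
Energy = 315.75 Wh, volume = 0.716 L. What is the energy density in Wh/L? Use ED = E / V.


Volumetric ED = 315.75 Wh / 0.716 L = 441.0 Wh/L

441.0 Wh/L


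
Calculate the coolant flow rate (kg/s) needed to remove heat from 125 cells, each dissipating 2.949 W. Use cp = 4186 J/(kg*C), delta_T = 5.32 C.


Step 1: Total heat Q = 125 * 2.949 W = 368.63 W
Step 2: denom = cp * dT = 4186 * 5.32 = 22270
Step 3: m_dot = 368.63 / 22270 = 0.01655 kg/s

0.01655 kg/s


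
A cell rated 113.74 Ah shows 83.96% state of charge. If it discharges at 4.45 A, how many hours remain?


Step 1: remaining = SOC/100 * C_total = 83.96/100 * 113.74 = 95.496 Ah
Step 2: t = remaining / I = 95.496 / 4.45 = 21.46 hr

21.46 hr


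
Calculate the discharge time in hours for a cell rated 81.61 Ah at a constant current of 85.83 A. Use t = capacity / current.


t = capacity / current = 81.61 / 85.83 = 0.9508 hr

0.9508 hr


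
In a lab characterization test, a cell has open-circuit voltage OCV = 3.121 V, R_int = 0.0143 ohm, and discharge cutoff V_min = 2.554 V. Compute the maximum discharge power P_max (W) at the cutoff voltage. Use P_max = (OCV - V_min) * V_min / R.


dV = OCV - V_min = 0.567 V (so I_max = dV / R)
P_max = dV * V_min / R = 0.567 * 2.554 / 0.0143 = 101.3 W

101.3 W


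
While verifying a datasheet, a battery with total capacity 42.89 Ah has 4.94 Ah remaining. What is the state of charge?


SOC% = 4.94 / 42.89 * 100 = 11.52%

11.52%


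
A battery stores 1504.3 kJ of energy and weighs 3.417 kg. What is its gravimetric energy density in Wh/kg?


Convert: E = 1504.3 kJ = 417.86 Wh
ED = E / m = 417.86 / 3.417 = 122.3 Wh/kg

122.3 Wh/kg


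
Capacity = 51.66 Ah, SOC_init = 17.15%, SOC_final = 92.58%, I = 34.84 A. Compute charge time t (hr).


delta_Ah = 51.66 * (92.58 - 17.15) / 100 = 38.967 Ah
t = delta_Ah / I = 38.967 / 34.84 = 1.118 hr

1.118 hr


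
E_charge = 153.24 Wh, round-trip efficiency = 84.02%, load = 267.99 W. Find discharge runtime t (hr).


Step 1: E_discharge = eta/100 * E_charge = 84.02/100 * 153.24 = 128.75 Wh
Step 2: t = E_discharge / P = 128.75 / 267.99 = 0.4804 hr

0.4804 hr


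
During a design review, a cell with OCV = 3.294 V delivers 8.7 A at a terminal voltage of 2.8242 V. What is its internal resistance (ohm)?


R = (OCV - V) / I = (3.294 - 2.8242) / 8.7 = 0.05400 ohm

0.05400 ohm


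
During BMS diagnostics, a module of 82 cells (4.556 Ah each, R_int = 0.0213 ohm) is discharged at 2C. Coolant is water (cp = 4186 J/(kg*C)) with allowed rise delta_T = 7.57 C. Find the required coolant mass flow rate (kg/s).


Step 1: I = 2 * 4.556 = 9.112 A
Step 2: Q_cell = I^2 * R = 9.112^2 * 0.0213 = 1.7685 W
Step 3: Q_total = 82 * 1.7685 = 145.02 W
Step 4: m_dot = Q_total / (cp * dT) = 145.02 / (4186 * 7.57) = 0.004576 kg/s

0.004576 kg/s
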